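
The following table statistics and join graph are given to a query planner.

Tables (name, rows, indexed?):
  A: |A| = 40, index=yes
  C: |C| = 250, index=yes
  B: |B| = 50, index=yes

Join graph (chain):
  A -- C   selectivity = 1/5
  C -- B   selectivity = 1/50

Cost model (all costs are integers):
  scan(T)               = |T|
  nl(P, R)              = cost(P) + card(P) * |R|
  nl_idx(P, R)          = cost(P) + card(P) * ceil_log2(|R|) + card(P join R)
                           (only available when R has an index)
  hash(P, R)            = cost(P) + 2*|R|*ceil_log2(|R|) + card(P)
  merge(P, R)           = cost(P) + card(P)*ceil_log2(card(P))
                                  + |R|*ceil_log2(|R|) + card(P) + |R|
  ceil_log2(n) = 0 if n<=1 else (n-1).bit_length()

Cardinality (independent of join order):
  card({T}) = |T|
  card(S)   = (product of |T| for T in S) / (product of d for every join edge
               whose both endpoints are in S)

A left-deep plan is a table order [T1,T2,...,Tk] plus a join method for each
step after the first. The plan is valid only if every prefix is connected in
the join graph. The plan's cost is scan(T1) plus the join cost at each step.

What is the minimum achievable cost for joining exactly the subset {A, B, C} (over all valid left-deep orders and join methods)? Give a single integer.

1430

Selinger DP over subsets of {A,B,C}:
  {A}: scan cost=40, card=40
  {C}: scan cost=250, card=250
  {B}: scan cost=50, card=50
  {AC}: card=2000; try (A,hash)→980, (C,nl_idx)→2360, (C,merge)→2570, (A,merge)→2780, (A,nl_idx)→3750, (C,hash)→4080 …(+2); best=980 via (A,hash)
  {BC}: card=250; try (C,nl_idx)→700, (B,hash)→1100, (B,nl_idx)→2000, (C,merge)→2650, (B,merge)→2850, (C,hash)→4100 …(+2); best=700 via (C,nl_idx)
  {ABC}: card=2000; try (A,hash)→1430, (A,merge)→3230, (B,hash)→3580, (A,nl_idx)→4200, (A,nl)→10700, (B,nl_idx)→14980 …(+2); best=1430 via (A,hash)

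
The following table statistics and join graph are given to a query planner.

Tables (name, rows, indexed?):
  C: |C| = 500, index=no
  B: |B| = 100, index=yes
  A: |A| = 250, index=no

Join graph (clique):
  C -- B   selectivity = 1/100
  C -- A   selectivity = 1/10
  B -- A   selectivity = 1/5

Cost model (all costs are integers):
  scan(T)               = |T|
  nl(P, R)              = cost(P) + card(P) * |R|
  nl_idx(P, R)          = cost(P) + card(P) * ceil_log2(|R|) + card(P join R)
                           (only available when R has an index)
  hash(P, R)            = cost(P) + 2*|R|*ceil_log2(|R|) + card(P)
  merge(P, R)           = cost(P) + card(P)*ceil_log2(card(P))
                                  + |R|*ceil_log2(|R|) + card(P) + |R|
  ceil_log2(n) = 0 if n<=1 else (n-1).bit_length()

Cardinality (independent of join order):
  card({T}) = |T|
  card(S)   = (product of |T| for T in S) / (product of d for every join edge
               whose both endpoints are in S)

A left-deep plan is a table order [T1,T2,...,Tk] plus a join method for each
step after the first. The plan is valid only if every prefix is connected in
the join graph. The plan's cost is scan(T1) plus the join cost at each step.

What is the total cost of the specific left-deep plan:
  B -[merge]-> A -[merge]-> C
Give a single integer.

78150

step 1: scan B: cost=100, card=100
step 2: join A via merge
    card(P join A) = 100*250/(5) = 5000
    cost = 100 + 100*7 + 250*8 + 100 + 250 = 3150
step 3: join C via merge
    card(P join C) = 5000*500/(100*10) = 2500
    cost = 3150 + 5000*13 + 500*9 + 5000 + 500 = 78150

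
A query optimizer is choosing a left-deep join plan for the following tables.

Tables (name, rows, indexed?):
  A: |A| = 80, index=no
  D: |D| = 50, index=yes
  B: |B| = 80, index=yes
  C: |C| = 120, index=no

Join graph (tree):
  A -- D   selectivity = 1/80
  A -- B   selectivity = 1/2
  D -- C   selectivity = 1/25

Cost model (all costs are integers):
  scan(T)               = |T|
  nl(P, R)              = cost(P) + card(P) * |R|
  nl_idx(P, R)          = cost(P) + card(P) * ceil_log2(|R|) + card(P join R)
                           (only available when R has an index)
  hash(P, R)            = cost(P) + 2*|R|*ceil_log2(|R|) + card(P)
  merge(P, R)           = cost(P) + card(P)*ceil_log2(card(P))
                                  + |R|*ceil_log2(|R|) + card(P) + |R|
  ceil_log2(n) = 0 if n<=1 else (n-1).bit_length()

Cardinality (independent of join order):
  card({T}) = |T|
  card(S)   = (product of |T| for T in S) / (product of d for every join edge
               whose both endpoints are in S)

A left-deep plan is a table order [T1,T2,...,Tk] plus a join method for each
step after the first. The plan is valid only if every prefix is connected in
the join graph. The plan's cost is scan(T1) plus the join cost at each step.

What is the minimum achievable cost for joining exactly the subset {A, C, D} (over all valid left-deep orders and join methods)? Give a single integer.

Selinger DP over subsets of {A,C,D}:
  {A}: scan cost=80, card=80
  {D}: scan cost=50, card=50
  {C}: scan cost=120, card=120
  {AD}: card=50; try (D,nl_idx)→610, (D,hash)→760, (A,merge)→1040, (D,merge)→1070, (A,hash)→1220, (A,nl)→4050 …(+1); best=610 via (D,nl_idx)
  {CD}: card=240; try (D,hash)→840, (D,nl_idx)→1080, (C,merge)→1360, (D,merge)→1430, (C,hash)→1780, (C,nl)→6050 …(+1); best=840 via (D,hash)
  {ACD}: card=240; try (C,merge)→1920, (A,hash)→2200, (C,hash)→2340, (A,merge)→3640, (C,nl)→6610, (A,nl)→20040; best=1920 via (C,merge)

1920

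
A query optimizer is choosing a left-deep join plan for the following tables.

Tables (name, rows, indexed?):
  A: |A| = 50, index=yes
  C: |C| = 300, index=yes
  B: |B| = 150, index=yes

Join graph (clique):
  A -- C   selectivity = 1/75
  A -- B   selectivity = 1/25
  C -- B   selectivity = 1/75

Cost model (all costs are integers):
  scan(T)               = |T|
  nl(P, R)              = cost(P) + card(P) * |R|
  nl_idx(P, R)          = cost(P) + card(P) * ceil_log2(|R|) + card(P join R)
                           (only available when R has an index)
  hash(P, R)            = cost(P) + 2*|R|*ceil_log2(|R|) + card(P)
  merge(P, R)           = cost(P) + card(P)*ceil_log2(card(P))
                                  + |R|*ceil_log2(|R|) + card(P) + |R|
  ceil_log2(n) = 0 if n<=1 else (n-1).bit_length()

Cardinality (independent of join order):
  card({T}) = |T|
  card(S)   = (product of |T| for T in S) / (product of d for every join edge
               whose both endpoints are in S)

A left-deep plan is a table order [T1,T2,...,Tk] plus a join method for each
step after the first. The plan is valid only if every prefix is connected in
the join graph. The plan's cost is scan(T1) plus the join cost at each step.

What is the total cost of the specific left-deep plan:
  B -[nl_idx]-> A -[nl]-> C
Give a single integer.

91350

step 1: scan B: cost=150, card=150
step 2: join A via nl_idx
    card(P join A) = 150*50/(25) = 300
    cost = 150 + 150*6 + 300 = 1350
step 3: join C via nl
    card(P join C) = 300*300/(75*75) = 16
    cost = 1350 + 300*300 = 91350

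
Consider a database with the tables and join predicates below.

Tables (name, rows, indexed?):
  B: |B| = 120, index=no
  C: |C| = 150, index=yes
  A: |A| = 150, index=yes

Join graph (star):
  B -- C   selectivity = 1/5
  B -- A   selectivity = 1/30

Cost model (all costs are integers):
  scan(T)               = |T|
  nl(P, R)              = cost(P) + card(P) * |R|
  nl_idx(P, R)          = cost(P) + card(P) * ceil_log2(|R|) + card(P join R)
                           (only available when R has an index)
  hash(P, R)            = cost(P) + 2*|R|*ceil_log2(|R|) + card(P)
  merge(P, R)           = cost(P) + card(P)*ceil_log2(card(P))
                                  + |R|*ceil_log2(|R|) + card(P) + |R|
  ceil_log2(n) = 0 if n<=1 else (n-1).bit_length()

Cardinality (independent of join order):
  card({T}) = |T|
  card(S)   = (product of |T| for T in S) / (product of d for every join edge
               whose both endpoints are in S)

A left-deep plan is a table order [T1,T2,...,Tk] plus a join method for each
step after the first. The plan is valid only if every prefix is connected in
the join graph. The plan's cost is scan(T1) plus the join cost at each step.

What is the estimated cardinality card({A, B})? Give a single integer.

Tables in S: A(150), B(120)
Edges inside S: B-A(d=30)
numerator = 150 * 120 = 18000
denominator = 30 = 30
card(S) = 18000 / 30 = 600

600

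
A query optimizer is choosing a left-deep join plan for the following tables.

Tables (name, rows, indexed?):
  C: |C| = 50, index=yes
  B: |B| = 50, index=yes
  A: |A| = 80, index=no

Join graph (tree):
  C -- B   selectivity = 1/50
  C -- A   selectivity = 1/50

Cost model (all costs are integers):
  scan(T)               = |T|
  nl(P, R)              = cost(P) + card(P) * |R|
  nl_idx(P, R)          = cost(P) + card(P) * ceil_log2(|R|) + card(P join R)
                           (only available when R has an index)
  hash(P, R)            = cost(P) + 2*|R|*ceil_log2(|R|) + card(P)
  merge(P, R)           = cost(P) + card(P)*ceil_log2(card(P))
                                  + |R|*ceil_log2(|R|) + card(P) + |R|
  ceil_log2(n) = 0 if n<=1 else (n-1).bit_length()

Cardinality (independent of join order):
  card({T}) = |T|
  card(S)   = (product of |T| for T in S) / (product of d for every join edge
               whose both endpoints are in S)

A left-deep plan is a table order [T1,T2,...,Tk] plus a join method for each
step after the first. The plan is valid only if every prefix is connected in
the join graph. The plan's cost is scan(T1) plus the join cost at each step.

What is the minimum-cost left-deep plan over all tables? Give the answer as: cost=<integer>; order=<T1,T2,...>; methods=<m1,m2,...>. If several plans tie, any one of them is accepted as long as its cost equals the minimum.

cost=1200; order=A,C,B; methods=nl_idx,nl_idx

Selinger DP (subsets sized 1..n):
  {C}: scan cost=50, card=50
  {B}: scan cost=50, card=50
  {A}: scan cost=80, card=80
  {BC}: card=50; try (C,nl_idx)→400, (B,nl_idx)→400, (C,hash)→700, (B,hash)→700, (C,merge)→750, (B,merge)→750 …(+2); best=400 via (C,nl_idx)
  {AC}: card=80; try (C,nl_idx)→640, (C,hash)→760, (A,merge)→1040, (C,merge)→1070, (A,hash)→1220, (A,nl)→4050 …(+1); best=640 via (C,nl_idx)
  {ABC}: card=80; try (B,nl_idx)→1200, (B,hash)→1320, (A,merge)→1390, (A,hash)→1570, (B,merge)→1630, (A,nl)→4400 …(+1); best=1200 via (B,nl_idx)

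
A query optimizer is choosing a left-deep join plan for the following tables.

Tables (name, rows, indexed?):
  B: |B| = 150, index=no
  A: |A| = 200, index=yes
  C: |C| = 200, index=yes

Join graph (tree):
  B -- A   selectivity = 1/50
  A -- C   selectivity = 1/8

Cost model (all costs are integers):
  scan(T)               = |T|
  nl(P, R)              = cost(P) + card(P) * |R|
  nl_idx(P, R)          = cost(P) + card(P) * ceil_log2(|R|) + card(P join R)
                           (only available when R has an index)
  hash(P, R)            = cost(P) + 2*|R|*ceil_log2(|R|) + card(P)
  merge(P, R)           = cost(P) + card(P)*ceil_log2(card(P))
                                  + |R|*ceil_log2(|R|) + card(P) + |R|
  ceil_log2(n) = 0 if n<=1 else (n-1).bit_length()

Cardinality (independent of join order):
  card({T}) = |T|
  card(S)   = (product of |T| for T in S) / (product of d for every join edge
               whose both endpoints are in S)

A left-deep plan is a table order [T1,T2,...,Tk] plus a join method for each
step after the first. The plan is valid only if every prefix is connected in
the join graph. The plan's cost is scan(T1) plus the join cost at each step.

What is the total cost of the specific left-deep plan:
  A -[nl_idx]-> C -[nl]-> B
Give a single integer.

step 1: scan A: cost=200, card=200
step 2: join C via nl_idx
    card(P join C) = 200*200/(8) = 5000
    cost = 200 + 200*8 + 5000 = 6800
step 3: join B via nl
    card(P join B) = 5000*150/(50) = 15000
    cost = 6800 + 5000*150 = 756800

756800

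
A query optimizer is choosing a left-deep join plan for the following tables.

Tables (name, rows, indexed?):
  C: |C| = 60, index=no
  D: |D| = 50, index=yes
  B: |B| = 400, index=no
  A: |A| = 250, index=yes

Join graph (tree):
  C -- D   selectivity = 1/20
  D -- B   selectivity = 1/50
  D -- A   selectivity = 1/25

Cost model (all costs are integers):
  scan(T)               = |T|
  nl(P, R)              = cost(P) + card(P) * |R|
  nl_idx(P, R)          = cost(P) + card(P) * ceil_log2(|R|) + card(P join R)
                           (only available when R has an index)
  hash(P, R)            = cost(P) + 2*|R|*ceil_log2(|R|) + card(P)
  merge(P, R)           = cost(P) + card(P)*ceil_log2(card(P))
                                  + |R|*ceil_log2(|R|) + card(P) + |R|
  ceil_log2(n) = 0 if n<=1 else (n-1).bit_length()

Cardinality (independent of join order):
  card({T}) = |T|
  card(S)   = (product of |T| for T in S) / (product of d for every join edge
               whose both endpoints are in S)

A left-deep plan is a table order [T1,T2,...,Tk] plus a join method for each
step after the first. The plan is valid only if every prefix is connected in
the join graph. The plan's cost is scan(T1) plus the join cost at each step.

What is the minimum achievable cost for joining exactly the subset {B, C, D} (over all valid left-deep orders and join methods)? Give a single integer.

Selinger DP over subsets of {B,C,D}:
  {C}: scan cost=60, card=60
  {D}: scan cost=50, card=50
  {B}: scan cost=400, card=400
  {CD}: card=150; try (D,nl_idx)→570, (D,hash)→720, (C,hash)→820, (C,merge)→820, (D,merge)→830, (C,nl)→3050 …(+1); best=570 via (D,nl_idx)
  {BD}: card=400; try (D,hash)→1400, (D,nl_idx)→3200, (B,merge)→4400, (D,merge)→4750, (B,hash)→7300, (B,nl)→20050 …(+1); best=1400 via (D,hash)
  {BCD}: card=1200; try (C,hash)→2520, (C,merge)→5820, (B,merge)→5920, (B,hash)→7920, (C,nl)→25400, (B,nl)→60570; best=2520 via (C,hash)

2520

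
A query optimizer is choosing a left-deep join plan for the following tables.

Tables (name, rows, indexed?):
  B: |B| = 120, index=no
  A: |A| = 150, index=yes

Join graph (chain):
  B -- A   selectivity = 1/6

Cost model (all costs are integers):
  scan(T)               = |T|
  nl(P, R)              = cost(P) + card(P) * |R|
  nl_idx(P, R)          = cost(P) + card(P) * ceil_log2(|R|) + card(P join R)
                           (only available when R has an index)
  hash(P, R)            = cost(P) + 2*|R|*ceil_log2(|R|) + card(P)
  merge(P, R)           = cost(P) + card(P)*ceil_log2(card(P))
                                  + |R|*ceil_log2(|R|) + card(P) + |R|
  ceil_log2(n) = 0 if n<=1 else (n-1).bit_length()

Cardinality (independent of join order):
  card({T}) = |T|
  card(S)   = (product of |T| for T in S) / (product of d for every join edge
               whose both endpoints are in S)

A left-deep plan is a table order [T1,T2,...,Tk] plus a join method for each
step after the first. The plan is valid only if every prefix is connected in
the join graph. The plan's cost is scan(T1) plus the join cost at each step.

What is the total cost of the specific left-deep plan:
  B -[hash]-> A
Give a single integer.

2640

step 1: scan B: cost=120, card=120
step 2: join A via hash
    card(P join A) = 120*150/(6) = 3000
    cost = 120 + 2*150*8 + 120 = 2640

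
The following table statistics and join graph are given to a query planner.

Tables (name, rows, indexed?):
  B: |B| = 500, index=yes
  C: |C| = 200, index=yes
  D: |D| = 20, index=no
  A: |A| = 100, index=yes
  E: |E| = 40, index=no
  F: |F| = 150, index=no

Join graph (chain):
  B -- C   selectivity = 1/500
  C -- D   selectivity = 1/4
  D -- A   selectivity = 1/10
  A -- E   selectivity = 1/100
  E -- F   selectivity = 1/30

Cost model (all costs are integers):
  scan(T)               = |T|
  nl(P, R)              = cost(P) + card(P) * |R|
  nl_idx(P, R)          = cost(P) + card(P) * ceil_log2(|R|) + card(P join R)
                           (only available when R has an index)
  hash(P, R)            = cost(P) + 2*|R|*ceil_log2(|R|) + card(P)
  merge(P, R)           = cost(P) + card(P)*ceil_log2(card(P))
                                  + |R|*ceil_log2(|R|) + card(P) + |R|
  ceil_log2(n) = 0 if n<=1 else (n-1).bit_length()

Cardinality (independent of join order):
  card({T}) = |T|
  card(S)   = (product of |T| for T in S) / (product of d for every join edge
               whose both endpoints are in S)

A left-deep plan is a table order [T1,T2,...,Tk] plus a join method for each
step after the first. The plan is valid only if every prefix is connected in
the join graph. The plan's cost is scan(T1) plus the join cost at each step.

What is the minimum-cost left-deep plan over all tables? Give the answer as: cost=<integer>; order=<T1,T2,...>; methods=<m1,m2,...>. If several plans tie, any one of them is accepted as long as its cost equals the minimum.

Selinger DP (subsets sized 1..n):
  {B}: scan cost=500, card=500
  {C}: scan cost=200, card=200
  {D}: scan cost=20, card=20
  {A}: scan cost=100, card=100
  {E}: scan cost=40, card=40
  {F}: scan cost=150, card=150
  {BC}: card=200; try (B,nl_idx)→2200, (C,hash)→4200, (C,nl_idx)→4700, (B,merge)→7000, (C,merge)→7300, (B,hash)→9400 …(+2); best=2200 via (B,nl_idx)
  {CD}: card=1000; try (D,hash)→600, (C,nl_idx)→1180, (C,merge)→1940, (D,merge)→2120, (C,hash)→3240, (C,nl)→4020 …(+1); best=600 via (D,hash)
  {AD}: card=200; try (A,nl_idx)→360, (D,hash)→400, (A,merge)→940, (D,merge)→1020, (A,hash)→1440, (A,nl)→2020 …(+1); best=360 via (A,nl_idx)
  {AE}: card=40; try (A,nl_idx)→360, (E,hash)→680, (A,merge)→1120, (E,merge)→1180, (A,hash)→1480, (A,nl)→4040 …(+1); best=360 via (A,nl_idx)
  {EF}: card=200; try (E,hash)→780, (F,merge)→1670, (E,merge)→1780, (F,hash)→2480, (F,nl)→6040, (E,nl)→6150; best=780 via (E,hash)
  {BCD}: card=1000; try (D,hash)→2600, (D,merge)→4120, (D,nl)→6200, (B,hash)→10600, (B,nl_idx)→10600, (B,merge)→16600 …(+1); best=2600 via (D,hash)
  {ACD}: card=10000; try (A,hash)→3000, (C,hash)→3760, (C,merge)→3960, (C,nl_idx)→11960, (A,merge)→12400, (A,nl_idx)→17600 …(+2); best=3000 via (A,hash)
  {ADE}: card=80; try (D,hash)→600, (D,merge)→760, (E,hash)→1040, (D,nl)→1160, (E,merge)→2440, (E,nl)→8360; best=600 via (D,hash)
  {AEF}: card=200; try (F,merge)→1990, (A,hash)→2380, (A,nl_idx)→2380, (F,hash)→2800, (A,merge)→3380, (F,nl)→6360 …(+1); best=1990 via (F,merge)
  {ABCD}: card=10000; try (A,hash)→5000, (A,merge)→14400, (A,nl_idx)→19600, (B,hash)→22000, (A,nl)→102600, (B,nl_idx)→103000 …(+2); best=5000 via (A,hash)
  {ACDE}: card=4000; try (C,merge)→3040, (C,hash)→3880, (C,nl_idx)→5240, (E,hash)→13480, (C,nl)→16600, (E,merge)→153280 …(+1); best=3040 via (C,merge)
  {ADEF}: card=400; try (D,hash)→2390, (F,merge)→2590, (F,hash)→3080, (D,merge)→3910, (D,nl)→5990, (F,nl)→12600; best=2390 via (D,hash)
  {ABCDE}: card=4000; try (E,hash)→15480, (B,hash)→16040, (B,nl_idx)→43040, (B,merge)→60040, (E,merge)→155280, (E,nl)→405000 …(+1); best=15480 via (E,hash)
  {ACDEF}: card=20000; try (C,hash)→5990, (C,merge)→8190, (F,hash)→9440, (C,nl_idx)→25590, (F,merge)→56390, (C,nl)→82390 …(+1); best=5990 via (C,hash)
  {ABCDEF}: card=20000; try (F,hash)→21880, (B,hash)→34990, (F,merge)→68830, (B,nl_idx)→205990, (B,merge)→330990, (F,nl)→615480 …(+1); best=21880 via (F,hash)

cost=21880; order=C,B,D,A,E,F; methods=nl_idx,hash,hash,hash,hash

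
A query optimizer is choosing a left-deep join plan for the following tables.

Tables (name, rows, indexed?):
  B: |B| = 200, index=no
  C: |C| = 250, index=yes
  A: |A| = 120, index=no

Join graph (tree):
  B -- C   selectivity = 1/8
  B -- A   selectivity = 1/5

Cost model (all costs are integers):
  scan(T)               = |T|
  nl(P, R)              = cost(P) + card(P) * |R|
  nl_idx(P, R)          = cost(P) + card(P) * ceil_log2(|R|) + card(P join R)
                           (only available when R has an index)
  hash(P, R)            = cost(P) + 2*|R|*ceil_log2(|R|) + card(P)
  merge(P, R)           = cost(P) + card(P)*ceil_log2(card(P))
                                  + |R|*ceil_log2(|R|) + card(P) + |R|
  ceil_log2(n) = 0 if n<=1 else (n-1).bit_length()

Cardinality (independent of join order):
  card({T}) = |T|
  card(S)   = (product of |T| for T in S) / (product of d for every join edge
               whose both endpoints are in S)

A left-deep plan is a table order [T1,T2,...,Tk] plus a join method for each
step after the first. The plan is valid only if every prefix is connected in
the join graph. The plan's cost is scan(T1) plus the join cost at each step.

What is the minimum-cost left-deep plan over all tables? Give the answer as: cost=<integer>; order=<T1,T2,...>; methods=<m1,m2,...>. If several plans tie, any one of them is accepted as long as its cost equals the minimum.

Selinger DP (subsets sized 1..n):
  {B}: scan cost=200, card=200
  {C}: scan cost=250, card=250
  {A}: scan cost=120, card=120
  {BC}: card=6250; try (B,hash)→3700, (C,merge)→4250, (B,merge)→4300, (C,hash)→4400, (C,nl_idx)→8050, (C,nl)→50200 …(+1); best=3700 via (B,hash)
  {AB}: card=4800; try (A,hash)→2080, (B,merge)→2880, (A,merge)→2960, (B,hash)→3440, (B,nl)→24120, (A,nl)→24200; best=2080 via (A,hash)
  {ABC}: card=150000; try (C,hash)→10880, (A,hash)→11630, (C,merge)→71530, (A,merge)→92160, (C,nl_idx)→190480, (A,nl)→753700 …(+1); best=10880 via (C,hash)

cost=10880; order=B,A,C; methods=hash,hash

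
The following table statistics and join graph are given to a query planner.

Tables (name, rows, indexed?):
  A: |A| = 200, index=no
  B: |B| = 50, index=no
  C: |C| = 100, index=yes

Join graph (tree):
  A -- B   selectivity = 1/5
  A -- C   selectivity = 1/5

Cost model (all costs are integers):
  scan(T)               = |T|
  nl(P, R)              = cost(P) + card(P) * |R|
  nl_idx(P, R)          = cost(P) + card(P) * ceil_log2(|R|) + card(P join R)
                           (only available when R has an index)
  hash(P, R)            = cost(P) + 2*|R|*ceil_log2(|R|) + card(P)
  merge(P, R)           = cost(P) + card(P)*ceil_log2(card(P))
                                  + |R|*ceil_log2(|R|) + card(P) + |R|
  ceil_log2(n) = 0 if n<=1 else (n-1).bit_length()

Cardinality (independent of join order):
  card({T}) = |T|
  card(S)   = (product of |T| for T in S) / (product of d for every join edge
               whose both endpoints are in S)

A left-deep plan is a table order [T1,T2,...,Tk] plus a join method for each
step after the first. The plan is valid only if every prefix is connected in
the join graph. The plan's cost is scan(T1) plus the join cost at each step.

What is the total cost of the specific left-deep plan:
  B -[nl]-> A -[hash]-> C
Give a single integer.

13450

step 1: scan B: cost=50, card=50
step 2: join A via nl
    card(P join A) = 50*200/(5) = 2000
    cost = 50 + 50*200 = 10050
step 3: join C via hash
    card(P join C) = 2000*100/(5) = 40000
    cost = 10050 + 2*100*7 + 2000 = 13450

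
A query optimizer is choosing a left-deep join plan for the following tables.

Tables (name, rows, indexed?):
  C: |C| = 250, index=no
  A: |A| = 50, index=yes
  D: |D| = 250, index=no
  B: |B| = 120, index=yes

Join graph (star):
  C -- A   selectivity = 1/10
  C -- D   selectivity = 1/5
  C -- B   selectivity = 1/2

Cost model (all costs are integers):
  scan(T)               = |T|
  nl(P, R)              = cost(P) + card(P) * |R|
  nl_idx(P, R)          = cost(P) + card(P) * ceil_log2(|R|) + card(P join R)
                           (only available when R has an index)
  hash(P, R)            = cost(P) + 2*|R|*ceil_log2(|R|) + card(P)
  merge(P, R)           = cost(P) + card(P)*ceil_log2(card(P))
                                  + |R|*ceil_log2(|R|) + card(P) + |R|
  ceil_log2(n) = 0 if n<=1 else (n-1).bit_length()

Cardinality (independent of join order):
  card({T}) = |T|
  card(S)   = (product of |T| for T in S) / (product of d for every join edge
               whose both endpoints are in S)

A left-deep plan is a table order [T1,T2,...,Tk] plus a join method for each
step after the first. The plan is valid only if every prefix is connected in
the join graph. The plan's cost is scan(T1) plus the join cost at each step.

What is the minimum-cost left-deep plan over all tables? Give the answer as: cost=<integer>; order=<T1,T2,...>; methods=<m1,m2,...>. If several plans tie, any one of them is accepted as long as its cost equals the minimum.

Selinger DP (subsets sized 1..n):
  {C}: scan cost=250, card=250
  {A}: scan cost=50, card=50
  {D}: scan cost=250, card=250
  {B}: scan cost=120, card=120
  {AC}: card=1250; try (A,hash)→1100, (C,merge)→2650, (A,merge)→2850, (A,nl_idx)→3000, (C,hash)→4100, (C,nl)→12550 …(+1); best=1100 via (A,hash)
  {CD}: card=12500; try (D,hash)→4500, (C,hash)→4500, (D,merge)→4750, (C,merge)→4750, (D,nl)→62750, (C,nl)→62750; best=4500 via (D,hash)
  {BC}: card=15000; try (B,hash)→2180, (C,merge)→3330, (B,merge)→3460, (C,hash)→4240, (B,nl_idx)→17000, (C,nl)→30120 …(+1); best=2180 via (B,hash)
  {ACD}: card=62500; try (D,hash)→6350, (A,hash)→17600, (D,merge)→18350, (A,nl_idx)→142000, (A,merge)→192350, (D,nl)→313600 …(+1); best=6350 via (D,hash)
  {ABC}: card=75000; try (B,hash)→4030, (B,merge)→17060, (A,hash)→17780, (B,nl_idx)→84850, (B,nl)→151100, (A,nl_idx)→167180 …(+2); best=4030 via (B,hash)
  {BCD}: card=750000; try (B,hash)→18680, (D,hash)→21180, (B,merge)→192960, (D,merge)→229430, (B,nl_idx)→842000, (B,nl)→1504500 …(+1); best=18680 via (B,hash)
  {ABCD}: card=3750000; try (B,hash)→70530, (D,hash)→83030, (A,hash)→769280, (B,merge)→1069810, (D,merge)→1356280, (B,nl_idx)→4193850 …(+5); best=70530 via (B,hash)

cost=70530; order=C,A,D,B; methods=hash,hash,hash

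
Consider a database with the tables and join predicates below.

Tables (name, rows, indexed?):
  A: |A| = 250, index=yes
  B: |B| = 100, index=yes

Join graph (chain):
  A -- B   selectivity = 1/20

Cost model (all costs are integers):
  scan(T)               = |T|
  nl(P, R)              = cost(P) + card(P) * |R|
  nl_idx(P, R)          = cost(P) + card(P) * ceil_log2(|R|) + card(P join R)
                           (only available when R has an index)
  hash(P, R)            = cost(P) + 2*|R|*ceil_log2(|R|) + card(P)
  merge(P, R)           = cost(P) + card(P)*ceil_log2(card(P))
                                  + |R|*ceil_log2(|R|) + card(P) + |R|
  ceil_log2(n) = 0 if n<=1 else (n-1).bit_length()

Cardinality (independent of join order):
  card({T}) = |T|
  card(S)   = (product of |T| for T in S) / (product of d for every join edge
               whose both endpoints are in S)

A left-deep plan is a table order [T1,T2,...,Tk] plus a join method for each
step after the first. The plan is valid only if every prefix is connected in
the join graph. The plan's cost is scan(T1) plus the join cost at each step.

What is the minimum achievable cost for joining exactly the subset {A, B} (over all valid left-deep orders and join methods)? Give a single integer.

1900

Selinger DP over subsets of {A,B}:
  {A}: scan cost=250, card=250
  {B}: scan cost=100, card=100
  {AB}: card=1250; try (B,hash)→1900, (A,nl_idx)→2150, (A,merge)→3150, (B,nl_idx)→3250, (B,merge)→3300, (A,hash)→4200 …(+2); best=1900 via (B,hash)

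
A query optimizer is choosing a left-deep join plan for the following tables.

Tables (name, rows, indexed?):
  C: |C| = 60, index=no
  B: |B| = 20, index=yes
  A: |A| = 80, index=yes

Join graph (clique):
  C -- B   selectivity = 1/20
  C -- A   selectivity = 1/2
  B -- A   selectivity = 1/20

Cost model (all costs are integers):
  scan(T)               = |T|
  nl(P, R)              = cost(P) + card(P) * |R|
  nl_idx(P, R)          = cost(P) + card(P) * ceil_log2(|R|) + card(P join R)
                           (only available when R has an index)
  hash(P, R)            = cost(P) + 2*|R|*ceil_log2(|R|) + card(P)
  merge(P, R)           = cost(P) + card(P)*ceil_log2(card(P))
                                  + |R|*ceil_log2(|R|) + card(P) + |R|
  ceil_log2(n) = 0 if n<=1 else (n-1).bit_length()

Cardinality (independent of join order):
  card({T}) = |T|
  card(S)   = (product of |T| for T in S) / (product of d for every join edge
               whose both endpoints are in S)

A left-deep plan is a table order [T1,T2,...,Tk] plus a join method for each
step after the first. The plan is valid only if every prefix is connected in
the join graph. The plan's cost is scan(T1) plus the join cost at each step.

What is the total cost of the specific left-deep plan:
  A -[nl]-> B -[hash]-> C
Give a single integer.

2480

step 1: scan A: cost=80, card=80
step 2: join B via nl
    card(P join B) = 80*20/(20) = 80
    cost = 80 + 80*20 = 1680
step 3: join C via hash
    card(P join C) = 80*60/(20*2) = 120
    cost = 1680 + 2*60*6 + 80 = 2480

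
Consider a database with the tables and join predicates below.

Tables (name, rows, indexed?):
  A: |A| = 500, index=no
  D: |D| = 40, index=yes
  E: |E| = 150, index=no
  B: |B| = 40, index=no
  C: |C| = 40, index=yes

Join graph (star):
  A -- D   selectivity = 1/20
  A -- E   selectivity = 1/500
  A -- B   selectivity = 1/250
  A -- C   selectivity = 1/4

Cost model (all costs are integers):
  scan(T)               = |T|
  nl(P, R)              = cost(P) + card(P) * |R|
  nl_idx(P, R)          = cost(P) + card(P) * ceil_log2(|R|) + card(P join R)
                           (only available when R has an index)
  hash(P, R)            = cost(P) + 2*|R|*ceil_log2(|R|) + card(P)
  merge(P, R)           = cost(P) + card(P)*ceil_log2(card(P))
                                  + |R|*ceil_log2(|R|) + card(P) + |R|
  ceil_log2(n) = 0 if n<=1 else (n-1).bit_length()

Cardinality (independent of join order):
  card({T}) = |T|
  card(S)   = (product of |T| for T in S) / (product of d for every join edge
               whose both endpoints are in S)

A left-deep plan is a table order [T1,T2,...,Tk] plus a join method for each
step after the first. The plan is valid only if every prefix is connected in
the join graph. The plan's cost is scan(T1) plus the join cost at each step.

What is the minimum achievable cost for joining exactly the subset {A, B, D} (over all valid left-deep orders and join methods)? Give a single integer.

2040

Selinger DP over subsets of {A,B,D}:
  {A}: scan cost=500, card=500
  {D}: scan cost=40, card=40
  {B}: scan cost=40, card=40
  {AD}: card=1000; try (D,hash)→1480, (D,nl_idx)→4500, (A,merge)→5320, (D,merge)→5780, (A,hash)→9080, (A,nl)→20040 …(+1); best=1480 via (D,hash)
  {AB}: card=80; try (B,hash)→1480, (A,merge)→5320, (B,merge)→5780, (A,hash)→9080, (A,nl)→20040, (B,nl)→20500; best=1480 via (B,hash)
  {ABD}: card=160; try (D,hash)→2040, (D,nl_idx)→2120, (D,merge)→2400, (B,hash)→2960, (D,nl)→4680, (B,merge)→12760 …(+1); best=2040 via (D,hash)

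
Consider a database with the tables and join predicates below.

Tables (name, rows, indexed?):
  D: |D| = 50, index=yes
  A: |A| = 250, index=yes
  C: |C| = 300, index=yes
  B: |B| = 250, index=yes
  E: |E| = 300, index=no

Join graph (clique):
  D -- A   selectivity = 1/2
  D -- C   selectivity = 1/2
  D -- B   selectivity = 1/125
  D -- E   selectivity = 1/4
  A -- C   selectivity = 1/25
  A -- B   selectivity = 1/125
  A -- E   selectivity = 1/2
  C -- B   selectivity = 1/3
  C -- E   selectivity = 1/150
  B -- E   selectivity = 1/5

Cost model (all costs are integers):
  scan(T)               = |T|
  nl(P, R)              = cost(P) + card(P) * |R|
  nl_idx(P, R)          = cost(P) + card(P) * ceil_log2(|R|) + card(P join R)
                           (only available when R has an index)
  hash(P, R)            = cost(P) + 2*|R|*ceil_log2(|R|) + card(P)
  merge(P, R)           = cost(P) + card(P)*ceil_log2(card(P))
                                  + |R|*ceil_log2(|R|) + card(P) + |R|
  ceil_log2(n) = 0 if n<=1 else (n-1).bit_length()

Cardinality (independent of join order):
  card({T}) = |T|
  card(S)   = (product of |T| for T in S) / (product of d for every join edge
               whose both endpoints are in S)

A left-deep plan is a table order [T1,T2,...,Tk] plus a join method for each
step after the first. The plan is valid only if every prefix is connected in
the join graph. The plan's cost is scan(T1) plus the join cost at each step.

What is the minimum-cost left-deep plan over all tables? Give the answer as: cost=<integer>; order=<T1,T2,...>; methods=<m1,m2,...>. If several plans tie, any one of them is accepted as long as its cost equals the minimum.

Selinger DP (subsets sized 1..n):
  {D}: scan cost=50, card=50
  {A}: scan cost=250, card=250
  {C}: scan cost=300, card=300
  {B}: scan cost=250, card=250
  {E}: scan cost=300, card=300
  {AD}: card=6250; try (D,hash)→1100, (A,merge)→2650, (D,merge)→2850, (A,hash)→4100, (A,nl_idx)→6700, (D,nl_idx)→8000 …(+2); best=1100 via (D,hash)
  {CD}: card=7500; try (D,hash)→1200, (C,merge)→3400, (D,merge)→3650, (C,hash)→5500, (C,nl_idx)→8000, (D,nl_idx)→9600 …(+2); best=1200 via (D,hash)
  {BD}: card=100; try (B,nl_idx)→550, (D,hash)→1100, (D,nl_idx)→1850, (B,merge)→2650, (D,merge)→2850, (B,hash)→4100 …(+2); best=550 via (B,nl_idx)
  {DE}: card=3750; try (D,hash)→1200, (E,merge)→3400, (D,merge)→3650, (E,hash)→5500, (D,nl_idx)→5850, (E,nl)→15050 …(+1); best=1200 via (D,hash)
  {AC}: card=3000; try (A,hash)→4600, (C,merge)→5500, (C,nl_idx)→5500, (A,merge)→5550, (A,nl_idx)→5700, (C,hash)→5900 …(+2); best=4600 via (A,hash)
  {AB}: card=500; try (B,nl_idx)→2750, (A,nl_idx)→2750, (B,hash)→4500, (A,hash)→4500, (B,merge)→4750, (A,merge)→4750 …(+2); best=2750 via (B,nl_idx)
  {AE}: card=37500; try (A,hash)→4600, (E,merge)→5500, (A,merge)→5550, (E,hash)→5900, (A,nl_idx)→40200, (E,nl)→75250 …(+1); best=4600 via (A,hash)
  {BC}: card=25000; try (B,hash)→4600, (C,merge)→5500, (B,merge)→5550, (C,hash)→5900, (C,nl_idx)→27500, (B,nl_idx)→27700 …(+2); best=4600 via (B,hash)
  {CE}: card=600; try (C,nl_idx)→3600, (E,hash)→6000, (C,hash)→6000, (E,merge)→6300, (C,merge)→6300, (E,nl)→90300 …(+1); best=3600 via (C,nl_idx)
  {BE}: card=15000; try (B,hash)→4600, (E,merge)→5500, (B,merge)→5550, (E,hash)→5900, (B,nl_idx)→17700, (E,nl)→75250 …(+1); best=4600 via (B,hash)
  {ACD}: card=37500; try (D,hash)→8200, (A,hash)→12700, (C,hash)→12750, (D,merge)→43950, (D,nl_idx)→60100, (C,merge)→91600 …(+6); best=8200 via (D,hash)
  {ABD}: card=100; try (A,nl_idx)→1450, (A,merge)→3600, (D,hash)→3850, (A,hash)→4650, (D,nl_idx)→5850, (D,merge)→8100 …(+6); best=1450 via (A,nl_idx)
  {ADE}: card=234375; try (A,hash)→8950, (E,hash)→12750, (D,hash)→42700, (A,merge)→52200, (E,merge)→91600, (A,nl_idx)→265575 …(+5); best=8950 via (A,hash)
  {BCD}: card=5000; try (C,merge)→4350, (C,hash)→6050, (C,nl_idx)→6450, (B,hash)→12700, (D,hash)→30200, (C,nl)→30550 …(+6); best=4350 via (C,merge)
  {CDE}: card=3750; try (D,hash)→4800, (C,hash)→10350, (D,merge)→10550, (D,nl_idx)→10950, (E,hash)→14100, (D,nl)→33600 …(+5); best=4800 via (D,hash)
  {BDE}: card=1500; try (E,merge)→4350, (E,hash)→6050, (B,hash)→8950, (D,hash)→20200, (E,nl)→30550, (B,nl_idx)→32700 …(+5); best=4350 via (E,merge)
  {ABC}: card=2000; try (C,hash)→8650, (C,nl_idx)→9250, (C,merge)→10750, (B,hash)→11600, (B,nl_idx)→30600, (A,hash)→33600 …(+6); best=8650 via (C,hash)
  {ACE}: card=3000; try (A,hash)→8200, (A,nl_idx)→11400, (A,merge)→12450, (E,hash)→13000, (E,merge)→46600, (C,hash)→47500 …(+5); best=8200 via (A,hash)
  {ABE}: card=15000; try (E,hash)→8650, (E,merge)→10750, (A,hash)→23600, (B,hash)→46100, (A,nl_idx)→139600, (E,nl)→152750 …(+5); best=8650 via (E,hash)
  {BCE}: card=10000; try (B,hash)→8200, (B,merge)→12450, (B,nl_idx)→18400, (C,hash)→25000, (E,hash)→35000, (C,nl_idx)→149600 …(+5); best=8200 via (B,hash)
  {ABCD}: card=200; try (C,nl_idx)→2550, (C,merge)→5250, (C,hash)→6950, (D,hash)→11250, (A,hash)→13350, (D,nl_idx)→20850 …(+10); best=2550 via (C,nl_idx)
  {ACDE}: card=9375; try (D,hash)→11800, (A,hash)→12550, (D,nl_idx)→35575, (A,nl_idx)→44175, (D,merge)→47550, (E,hash)→51100 …(+9); best=11800 via (D,hash)
  {ABDE}: card=750; try (E,merge)→5250, (E,hash)→6950, (A,hash)→9850, (A,nl_idx)→17100, (D,hash)→24250, (A,merge)→24600 …(+9); best=5250 via (E,merge)
  {BCDE}: card=500; try (C,hash)→11250, (B,hash)→12550, (E,hash)→14750, (C,nl_idx)→18350, (D,hash)→18800, (C,merge)→25350 …(+9); best=11250 via (C,hash)
  {ABCE}: card=400; try (B,hash)→15200, (E,hash)→16050, (A,hash)→22200, (C,hash)→29050, (B,nl_idx)→32600, (E,merge)→35650 …(+9); best=15200 via (B,hash)
  {ABCDE}: card=10; try (E,merge)→7350, (E,hash)→8150, (C,hash)→11400, (C,nl_idx)→12010, (A,nl_idx)→15260, (A,hash)→15750 …(+13); best=7350 via (E,merge)

cost=7350; order=D,B,A,C,E; methods=nl_idx,nl_idx,nl_idx,merge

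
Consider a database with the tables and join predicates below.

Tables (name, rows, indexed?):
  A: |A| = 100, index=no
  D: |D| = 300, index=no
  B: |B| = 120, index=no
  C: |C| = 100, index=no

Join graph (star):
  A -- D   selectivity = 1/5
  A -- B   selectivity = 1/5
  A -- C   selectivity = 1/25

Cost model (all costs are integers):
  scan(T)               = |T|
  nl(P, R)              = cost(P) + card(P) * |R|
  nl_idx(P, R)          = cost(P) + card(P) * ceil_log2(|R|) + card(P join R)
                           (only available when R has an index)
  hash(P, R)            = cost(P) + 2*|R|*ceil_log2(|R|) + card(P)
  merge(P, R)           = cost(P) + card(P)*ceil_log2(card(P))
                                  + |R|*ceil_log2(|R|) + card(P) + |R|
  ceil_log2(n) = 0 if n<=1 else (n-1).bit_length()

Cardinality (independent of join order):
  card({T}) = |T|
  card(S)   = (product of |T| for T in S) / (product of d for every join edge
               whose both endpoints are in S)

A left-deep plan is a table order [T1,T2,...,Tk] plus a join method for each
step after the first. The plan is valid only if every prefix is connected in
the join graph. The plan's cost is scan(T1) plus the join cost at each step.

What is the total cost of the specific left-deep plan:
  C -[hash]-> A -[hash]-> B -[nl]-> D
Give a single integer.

step 1: scan C: cost=100, card=100
step 2: join A via hash
    card(P join A) = 100*100/(25) = 400
    cost = 100 + 2*100*7 + 100 = 1600
step 3: join B via hash
    card(P join B) = 400*120/(5) = 9600
    cost = 1600 + 2*120*7 + 400 = 3680
step 4: join D via nl
    card(P join D) = 9600*300/(5) = 576000
    cost = 3680 + 9600*300 = 2883680

2883680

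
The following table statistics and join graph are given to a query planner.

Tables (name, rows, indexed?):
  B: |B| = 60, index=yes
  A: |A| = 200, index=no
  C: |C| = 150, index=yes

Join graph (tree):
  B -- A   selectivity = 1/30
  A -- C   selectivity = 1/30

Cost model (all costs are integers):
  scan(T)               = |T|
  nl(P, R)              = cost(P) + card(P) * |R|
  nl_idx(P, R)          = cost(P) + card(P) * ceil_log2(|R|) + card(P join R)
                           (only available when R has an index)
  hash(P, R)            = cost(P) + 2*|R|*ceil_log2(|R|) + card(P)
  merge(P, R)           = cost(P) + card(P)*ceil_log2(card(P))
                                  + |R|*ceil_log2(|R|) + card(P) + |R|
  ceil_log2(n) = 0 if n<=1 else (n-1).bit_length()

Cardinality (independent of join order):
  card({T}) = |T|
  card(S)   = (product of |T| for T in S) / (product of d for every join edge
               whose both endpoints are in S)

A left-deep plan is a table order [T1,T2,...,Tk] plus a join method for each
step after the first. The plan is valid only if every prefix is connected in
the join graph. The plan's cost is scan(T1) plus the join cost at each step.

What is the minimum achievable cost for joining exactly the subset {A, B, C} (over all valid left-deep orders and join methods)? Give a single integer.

3920

Selinger DP over subsets of {A,B,C}:
  {B}: scan cost=60, card=60
  {A}: scan cost=200, card=200
  {C}: scan cost=150, card=150
  {AB}: card=400; try (B,hash)→1120, (B,nl_idx)→1800, (A,merge)→2280, (B,merge)→2420, (A,hash)→3320, (A,nl)→12060 …(+1); best=1120 via (B,hash)
  {AC}: card=1000; try (C,hash)→2800, (C,nl_idx)→2800, (A,merge)→3300, (C,merge)→3350, (A,hash)→3500, (A,nl)→30150 …(+1); best=2800 via (C,hash)
  {ABC}: card=2000; try (C,hash)→3920, (B,hash)→4520, (C,nl_idx)→6320, (C,merge)→6470, (B,nl_idx)→10800, (B,merge)→14220 …(+2); best=3920 via (C,hash)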